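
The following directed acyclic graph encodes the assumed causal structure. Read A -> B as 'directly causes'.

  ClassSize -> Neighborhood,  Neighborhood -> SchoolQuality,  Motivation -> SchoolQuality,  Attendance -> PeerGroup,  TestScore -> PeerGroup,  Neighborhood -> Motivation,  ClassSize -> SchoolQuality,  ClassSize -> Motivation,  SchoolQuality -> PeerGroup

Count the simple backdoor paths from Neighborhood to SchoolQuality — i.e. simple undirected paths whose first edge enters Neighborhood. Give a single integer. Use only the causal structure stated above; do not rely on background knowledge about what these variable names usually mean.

2

A backdoor path from Neighborhood to SchoolQuality is any simple undirected path whose first edge points into Neighborhood (i.e. leaves Neighborhood via a parent).
Parents of Neighborhood: {ClassSize}.
Enumerating:
  P1: Neighborhood <- ClassSize -> Motivation -> SchoolQuality
  P2: Neighborhood <- ClassSize -> SchoolQuality
That exhausts the simple backdoor paths. Count: 2.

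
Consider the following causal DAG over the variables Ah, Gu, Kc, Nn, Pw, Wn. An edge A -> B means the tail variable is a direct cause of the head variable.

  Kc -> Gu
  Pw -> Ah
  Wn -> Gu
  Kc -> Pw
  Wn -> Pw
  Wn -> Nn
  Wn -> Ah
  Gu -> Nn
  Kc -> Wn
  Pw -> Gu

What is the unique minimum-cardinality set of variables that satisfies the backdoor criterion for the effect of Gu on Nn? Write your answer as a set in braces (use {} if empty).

Variables eligible for adjustment (non-descendants of Gu, excluding Gu and Nn): {Ah, Kc, Pw, Wn}.
Backdoor paths from Gu to Nn:
  P1: Gu <- Kc -> Wn -> Nn
  P2: Gu <- Kc -> Pw <- Wn -> Nn
  P3: Gu <- Kc -> Pw -> Ah <- Wn -> Nn
  P4: Gu <- Wn -> Nn
  P5: Gu <- Pw <- Kc -> Wn -> Nn
  P6: Gu <- Pw <- Wn -> Nn
  P7: Gu <- Pw -> Ah <- Wn -> Nn
The empty set is not sufficient: P1 (Gu <- Kc -> Wn -> Nn) has no collider blocking it and no conditioned non-collider, so it is open.
Try {Wn}:
  P1: blocked at chain node Wn ∈ conditioning set.
  P2: blocked at collider Pw (neither it nor any descendant is in the conditioning set).
  P3: blocked at collider Ah (neither it nor any descendant is in the conditioning set).
  P4: blocked at fork node Wn ∈ conditioning set.
  P5: blocked at chain node Wn ∈ conditioning set.
  P6: blocked at fork node Wn ∈ conditioning set.
  P7: blocked at collider Ah (neither it nor any descendant is in the conditioning set).
{Wn} contains no descendant of Gu and blocks every backdoor path.
No other singleton works — e.g. {Kc} leaves P4 open — so {Wn} is the unique smallest valid adjustment set.

{Wn}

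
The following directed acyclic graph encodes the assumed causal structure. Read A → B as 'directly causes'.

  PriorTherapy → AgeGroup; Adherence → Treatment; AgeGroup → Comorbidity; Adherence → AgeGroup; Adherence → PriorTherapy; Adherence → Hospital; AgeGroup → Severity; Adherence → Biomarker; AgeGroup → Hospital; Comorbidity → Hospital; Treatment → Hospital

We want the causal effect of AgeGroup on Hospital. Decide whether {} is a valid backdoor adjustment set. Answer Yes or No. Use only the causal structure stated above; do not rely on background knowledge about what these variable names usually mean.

No

Backdoor paths from AgeGroup to Hospital (paths whose first edge points into AgeGroup):
  P1: AgeGroup <- Adherence -> Treatment -> Hospital
  P2: AgeGroup <- Adherence -> Hospital
  P3: AgeGroup <- PriorTherapy <- Adherence -> Treatment -> Hospital
  P4: AgeGroup <- PriorTherapy <- Adherence -> Hospital
Condition 1 (no descendant of AgeGroup in the set): holds — descendants of AgeGroup are {Comorbidity, Hospital, Severity}; none are in {}.
Condition 2 (every backdoor path blocked by {}):
  P1: open — no interior node is in the conditioning set.
  P2: open — no interior node is in the conditioning set.
  P3: open — no interior node is in the conditioning set.
  P4: open — no interior node is in the conditioning set.
{} does not satisfy the backdoor criterion.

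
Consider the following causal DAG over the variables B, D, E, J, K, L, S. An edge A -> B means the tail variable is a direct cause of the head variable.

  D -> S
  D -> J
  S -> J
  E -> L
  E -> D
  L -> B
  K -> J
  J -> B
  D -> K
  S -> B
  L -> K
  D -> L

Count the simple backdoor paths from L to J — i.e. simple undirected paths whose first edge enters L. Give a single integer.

8

A backdoor path from L to J is any simple undirected path whose first edge points into L (i.e. leaves L via a parent).
Parents of L: {D, E}.
Enumerating:
  P1: L <- E -> D -> S -> J
  P2: L <- E -> D -> S -> B <- J
  P3: L <- E -> D -> K -> J
  P4: L <- E -> D -> J
  P5: L <- D -> S -> J
  P6: L <- D -> S -> B <- J
  P7: L <- D -> K -> J
  P8: L <- D -> J
That exhausts the simple backdoor paths. Count: 8.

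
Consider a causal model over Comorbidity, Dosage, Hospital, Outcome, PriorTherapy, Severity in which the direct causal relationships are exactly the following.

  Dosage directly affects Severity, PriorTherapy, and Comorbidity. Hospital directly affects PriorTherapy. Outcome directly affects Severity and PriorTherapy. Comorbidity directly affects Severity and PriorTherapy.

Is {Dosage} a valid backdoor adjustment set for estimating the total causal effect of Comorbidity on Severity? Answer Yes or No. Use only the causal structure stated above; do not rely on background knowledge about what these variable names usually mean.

Backdoor paths from Comorbidity to Severity (paths whose first edge points into Comorbidity):
  P1: Comorbidity <- Dosage -> Severity
  P2: Comorbidity <- Dosage -> PriorTherapy <- Outcome -> Severity
Condition 1 (no descendant of Comorbidity in the set): holds — descendants of Comorbidity are {PriorTherapy, Severity}; none are in {Dosage}.
Condition 2 (every backdoor path blocked by {Dosage}):
  P1: blocked at fork node Dosage ∈ conditioning set.
  P2: blocked at fork node Dosage ∈ conditioning set.
{Dosage} satisfies the backdoor criterion.

Yes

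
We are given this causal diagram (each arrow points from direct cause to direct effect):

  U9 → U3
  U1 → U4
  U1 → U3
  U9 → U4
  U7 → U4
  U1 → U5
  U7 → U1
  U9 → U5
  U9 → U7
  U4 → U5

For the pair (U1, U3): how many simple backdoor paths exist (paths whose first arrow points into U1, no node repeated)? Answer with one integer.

3

A backdoor path from U1 to U3 is any simple undirected path whose first edge points into U1 (i.e. leaves U1 via a parent).
Parents of U1: {U7}.
Enumerating:
  P1: U1 <- U7 <- U9 -> U3
  P2: U1 <- U7 -> U4 <- U9 -> U3
  P3: U1 <- U7 -> U4 -> U5 <- U9 -> U3
That exhausts the simple backdoor paths. Count: 3.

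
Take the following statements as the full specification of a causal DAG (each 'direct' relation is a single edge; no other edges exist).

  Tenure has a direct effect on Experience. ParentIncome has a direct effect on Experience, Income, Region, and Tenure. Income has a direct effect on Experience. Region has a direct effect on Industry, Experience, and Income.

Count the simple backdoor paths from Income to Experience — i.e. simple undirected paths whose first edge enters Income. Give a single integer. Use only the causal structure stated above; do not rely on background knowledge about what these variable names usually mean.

A backdoor path from Income to Experience is any simple undirected path whose first edge points into Income (i.e. leaves Income via a parent).
Parents of Income: {ParentIncome, Region}.
Enumerating:
  P1: Income <- ParentIncome -> Region -> Experience
  P2: Income <- ParentIncome -> Tenure -> Experience
  P3: Income <- ParentIncome -> Experience
  P4: Income <- Region <- ParentIncome -> Tenure -> Experience
  P5: Income <- Region <- ParentIncome -> Experience
  P6: Income <- Region -> Experience
That exhausts the simple backdoor paths. Count: 6.

6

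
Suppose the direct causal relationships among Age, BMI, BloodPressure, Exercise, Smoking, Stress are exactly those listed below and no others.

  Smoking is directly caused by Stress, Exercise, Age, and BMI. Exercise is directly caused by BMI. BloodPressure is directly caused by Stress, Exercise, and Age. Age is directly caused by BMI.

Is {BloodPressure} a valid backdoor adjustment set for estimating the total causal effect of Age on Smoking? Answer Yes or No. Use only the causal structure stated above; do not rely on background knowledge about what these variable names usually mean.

No

Backdoor paths from Age to Smoking (paths whose first edge points into Age):
  P1: Age <- BMI -> Exercise -> BloodPressure <- Stress -> Smoking
  P2: Age <- BMI -> Exercise -> Smoking
  P3: Age <- BMI -> Smoking
Condition 1 (no descendant of Age in the set): FAILS — BloodPressure is a descendant of Age.
Condition 2 (every backdoor path blocked by {BloodPressure}):
  P1: open — collider(s) BloodPressure are conditioned on (or have a conditioned descendant) and no non-collider on the path is in the set.
  P2: open — no interior node is in the conditioning set.
  P3: open — no interior node is in the conditioning set.
{BloodPressure} does not satisfy the backdoor criterion.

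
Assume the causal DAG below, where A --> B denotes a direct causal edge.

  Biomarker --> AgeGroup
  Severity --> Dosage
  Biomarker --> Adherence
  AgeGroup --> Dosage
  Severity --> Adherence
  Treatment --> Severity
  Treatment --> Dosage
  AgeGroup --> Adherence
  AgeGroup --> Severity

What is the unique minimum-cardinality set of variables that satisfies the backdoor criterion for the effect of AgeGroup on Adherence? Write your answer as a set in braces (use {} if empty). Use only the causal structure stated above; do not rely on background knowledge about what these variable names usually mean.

Variables eligible for adjustment (non-descendants of AgeGroup, excluding AgeGroup and Adherence): {Biomarker, Treatment}.
Backdoor paths from AgeGroup to Adherence:
  P1: AgeGroup <- Biomarker -> Adherence
The empty set is not sufficient: P1 (AgeGroup <- Biomarker -> Adherence) has no collider blocking it and no conditioned non-collider, so it is open.
Try {Biomarker}:
  P1: blocked at fork node Biomarker ∈ conditioning set.
{Biomarker} contains no descendant of AgeGroup and blocks every backdoor path.
No other singleton works — e.g. {Treatment} leaves P1 open — so {Biomarker} is the unique smallest valid adjustment set.

{Biomarker}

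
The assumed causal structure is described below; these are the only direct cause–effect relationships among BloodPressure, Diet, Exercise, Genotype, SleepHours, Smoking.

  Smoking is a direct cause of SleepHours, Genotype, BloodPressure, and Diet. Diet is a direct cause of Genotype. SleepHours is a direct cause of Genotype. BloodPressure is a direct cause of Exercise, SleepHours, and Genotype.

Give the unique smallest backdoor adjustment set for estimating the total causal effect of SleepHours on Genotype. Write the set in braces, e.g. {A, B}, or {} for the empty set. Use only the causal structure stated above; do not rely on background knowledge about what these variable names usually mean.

{BloodPressure, Smoking}

Variables eligible for adjustment (non-descendants of SleepHours, excluding SleepHours and Genotype): {BloodPressure, Diet, Exercise, Smoking}.
Backdoor paths from SleepHours to Genotype:
  P1: SleepHours <- Smoking -> BloodPressure -> Genotype
  P2: SleepHours <- Smoking -> Diet -> Genotype
  P3: SleepHours <- Smoking -> Genotype
  P4: SleepHours <- BloodPressure <- Smoking -> Diet -> Genotype
  P5: SleepHours <- BloodPressure <- Smoking -> Genotype
  P6: SleepHours <- BloodPressure -> Genotype
The empty set is not sufficient: P1 (SleepHours <- Smoking -> BloodPressure -> Genotype) has no collider blocking it and no conditioned non-collider, so it is open.
Try {BloodPressure, Smoking}:
  P1: blocked at fork node Smoking ∈ conditioning set.
  P2: blocked at fork node Smoking ∈ conditioning set.
  P3: blocked at fork node Smoking ∈ conditioning set.
  P4: blocked at chain node BloodPressure ∈ conditioning set.
  P5: blocked at chain node BloodPressure ∈ conditioning set.
  P6: blocked at fork node BloodPressure ∈ conditioning set.
{BloodPressure, Smoking} contains no descendant of SleepHours and blocks every backdoor path.
Every element of {BloodPressure, Smoking} is needed (dropping BloodPressure leaves P6 open; dropping Smoking leaves P2 open), so no proper subset is valid.
Among all size-2 subsets of the eligible variables, only {BloodPressure, Smoking} blocks every backdoor path, so it is the unique smallest valid adjustment set.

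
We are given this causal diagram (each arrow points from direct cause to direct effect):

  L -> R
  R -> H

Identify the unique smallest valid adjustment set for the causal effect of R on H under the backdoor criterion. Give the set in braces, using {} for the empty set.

{}

Variables eligible for adjustment (non-descendants of R, excluding R and H): {L}.
Backdoor paths from R to H:
  (none)
With no backdoor paths the empty set already satisfies the criterion, and it is trivially minimal.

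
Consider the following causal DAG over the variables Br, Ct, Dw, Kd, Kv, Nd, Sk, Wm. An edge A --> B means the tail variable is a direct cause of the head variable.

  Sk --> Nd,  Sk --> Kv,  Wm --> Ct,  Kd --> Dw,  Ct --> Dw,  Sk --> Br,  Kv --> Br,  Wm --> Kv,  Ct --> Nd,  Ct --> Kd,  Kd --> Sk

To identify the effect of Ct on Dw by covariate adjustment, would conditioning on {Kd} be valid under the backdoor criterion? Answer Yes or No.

Backdoor paths from Ct to Dw (paths whose first edge points into Ct):
  P1: Ct <- Wm -> Kv <- Sk <- Kd -> Dw
  P2: Ct <- Wm -> Kv -> Br <- Sk <- Kd -> Dw
Condition 1 (no descendant of Ct in the set): FAILS — Kd is a descendant of Ct.
Condition 2 (every backdoor path blocked by {Kd}):
  P1: blocked at collider Kv (neither it nor any descendant is in the conditioning set).
  P2: blocked at collider Br (neither it nor any descendant is in the conditioning set).
{Kd} does not satisfy the backdoor criterion.

No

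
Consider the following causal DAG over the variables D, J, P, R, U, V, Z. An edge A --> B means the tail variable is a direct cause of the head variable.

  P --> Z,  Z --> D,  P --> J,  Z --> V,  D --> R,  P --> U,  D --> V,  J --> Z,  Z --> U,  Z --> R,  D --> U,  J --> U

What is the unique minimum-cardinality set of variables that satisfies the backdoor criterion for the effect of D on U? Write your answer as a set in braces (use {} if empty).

Variables eligible for adjustment (non-descendants of D, excluding D and U): {J, P, Z}.
Backdoor paths from D to U:
  P1: D <- Z <- P -> J -> U
  P2: D <- Z <- P -> U
  P3: D <- Z <- J <- P -> U
  P4: D <- Z <- J -> U
  P5: D <- Z -> U
The empty set is not sufficient: P1 (D <- Z <- P -> J -> U) has no collider blocking it and no conditioned non-collider, so it is open.
Try {Z}:
  P1: blocked at chain node Z ∈ conditioning set.
  P2: blocked at chain node Z ∈ conditioning set.
  P3: blocked at chain node Z ∈ conditioning set.
  P4: blocked at chain node Z ∈ conditioning set.
  P5: blocked at fork node Z ∈ conditioning set.
{Z} contains no descendant of D and blocks every backdoor path.
No other singleton works — e.g. {P} leaves P4 open — so {Z} is the unique smallest valid adjustment set.

{Z}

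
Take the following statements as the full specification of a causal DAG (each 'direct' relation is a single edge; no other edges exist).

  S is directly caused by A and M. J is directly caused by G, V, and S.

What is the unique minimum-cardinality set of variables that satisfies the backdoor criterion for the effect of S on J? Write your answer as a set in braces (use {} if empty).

Variables eligible for adjustment (non-descendants of S, excluding S and J): {A, G, M, V}.
Backdoor paths from S to J:
  (none)
With no backdoor paths the empty set already satisfies the criterion, and it is trivially minimal.

{}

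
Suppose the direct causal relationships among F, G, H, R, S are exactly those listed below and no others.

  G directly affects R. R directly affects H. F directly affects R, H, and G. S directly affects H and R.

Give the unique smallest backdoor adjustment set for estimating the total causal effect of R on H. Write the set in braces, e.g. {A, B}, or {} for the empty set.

Variables eligible for adjustment (non-descendants of R, excluding R and H): {F, G, S}.
Backdoor paths from R to H:
  P1: R <- F -> H
  P2: R <- S -> H
  P3: R <- G <- F -> H
The empty set is not sufficient: P1 (R <- F -> H) has no collider blocking it and no conditioned non-collider, so it is open.
Try {F, S}:
  P1: blocked at fork node F ∈ conditioning set.
  P2: blocked at fork node S ∈ conditioning set.
  P3: blocked at fork node F ∈ conditioning set.
{F, S} contains no descendant of R and blocks every backdoor path.
Every element of {F, S} is needed (dropping F leaves P1 open; dropping S leaves P2 open), so no proper subset is valid.
Among all size-2 subsets of the eligible variables, only {F, S} blocks every backdoor path, so it is the unique smallest valid adjustment set.

{F, S}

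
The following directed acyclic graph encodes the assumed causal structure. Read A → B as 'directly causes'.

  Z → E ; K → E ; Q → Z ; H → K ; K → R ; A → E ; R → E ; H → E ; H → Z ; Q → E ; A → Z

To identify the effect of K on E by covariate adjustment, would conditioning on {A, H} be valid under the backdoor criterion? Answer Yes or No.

Yes

Backdoor paths from K to E (paths whose first edge points into K):
  P1: K <- H -> Z <- Q -> E
  P2: K <- H -> Z <- A -> E
  P3: K <- H -> Z -> E
  P4: K <- H -> E
Condition 1 (no descendant of K in the set): holds — descendants of K are {E, R}; none are in {A, H}.
Condition 2 (every backdoor path blocked by {A, H}):
  P1: blocked at fork node H ∈ conditioning set.
  P2: blocked at fork node H ∈ conditioning set.
  P3: blocked at fork node H ∈ conditioning set.
  P4: blocked at fork node H ∈ conditioning set.
{A, H} satisfies the backdoor criterion.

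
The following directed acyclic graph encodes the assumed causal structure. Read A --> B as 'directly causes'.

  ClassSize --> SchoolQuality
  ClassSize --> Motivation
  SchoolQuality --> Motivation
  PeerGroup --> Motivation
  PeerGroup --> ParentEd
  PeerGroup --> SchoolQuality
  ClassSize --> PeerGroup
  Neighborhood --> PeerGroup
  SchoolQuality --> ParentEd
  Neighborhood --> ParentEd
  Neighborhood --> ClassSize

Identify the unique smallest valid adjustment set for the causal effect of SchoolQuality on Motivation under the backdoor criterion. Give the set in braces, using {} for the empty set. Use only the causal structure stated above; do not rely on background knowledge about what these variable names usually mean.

{ClassSize, PeerGroup}

Variables eligible for adjustment (non-descendants of SchoolQuality, excluding SchoolQuality and Motivation): {ClassSize, Neighborhood, PeerGroup}.
Backdoor paths from SchoolQuality to Motivation:
  P1: SchoolQuality <- ClassSize <- Neighborhood -> PeerGroup -> Motivation
  P2: SchoolQuality <- ClassSize <- Neighborhood -> ParentEd <- PeerGroup -> Motivation
  P3: SchoolQuality <- ClassSize -> PeerGroup -> Motivation
  P4: SchoolQuality <- ClassSize -> Motivation
  P5: SchoolQuality <- PeerGroup <- Neighborhood -> ClassSize -> Motivation
  P6: SchoolQuality <- PeerGroup <- ClassSize -> Motivation
  P7: SchoolQuality <- PeerGroup -> ParentEd <- Neighborhood -> ClassSize -> Motivation
  P8: SchoolQuality <- PeerGroup -> Motivation
The empty set is not sufficient: P1 (SchoolQuality <- ClassSize <- Neighborhood -> PeerGroup -> Motivation) has no collider blocking it and no conditioned non-collider, so it is open.
Try {ClassSize, PeerGroup}:
  P1: blocked at chain node ClassSize ∈ conditioning set.
  P2: blocked at chain node ClassSize ∈ conditioning set.
  P3: blocked at fork node ClassSize ∈ conditioning set.
  P4: blocked at fork node ClassSize ∈ conditioning set.
  P5: blocked at chain node PeerGroup ∈ conditioning set.
  P6: blocked at chain node PeerGroup ∈ conditioning set.
  P7: blocked at fork node PeerGroup ∈ conditioning set.
  P8: blocked at fork node PeerGroup ∈ conditioning set.
{ClassSize, PeerGroup} contains no descendant of SchoolQuality and blocks every backdoor path.
Every element of {ClassSize, PeerGroup} is needed (dropping ClassSize leaves P4 open; dropping PeerGroup leaves P8 open), so no proper subset is valid.
Among all size-2 subsets of the eligible variables, only {ClassSize, PeerGroup} blocks every backdoor path, so it is the unique smallest valid adjustment set.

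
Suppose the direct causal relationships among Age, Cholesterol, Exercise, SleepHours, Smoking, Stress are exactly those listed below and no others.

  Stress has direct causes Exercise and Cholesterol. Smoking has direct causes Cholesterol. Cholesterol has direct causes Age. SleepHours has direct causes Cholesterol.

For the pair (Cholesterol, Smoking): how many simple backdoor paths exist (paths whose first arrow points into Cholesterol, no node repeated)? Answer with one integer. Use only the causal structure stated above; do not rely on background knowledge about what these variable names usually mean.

A backdoor path from Cholesterol to Smoking is any simple undirected path whose first edge points into Cholesterol (i.e. leaves Cholesterol via a parent).
Parents of Cholesterol: {Age}.
No simple path from any parent of Cholesterol reaches Smoking without revisiting Cholesterol, so there are no backdoor paths.

0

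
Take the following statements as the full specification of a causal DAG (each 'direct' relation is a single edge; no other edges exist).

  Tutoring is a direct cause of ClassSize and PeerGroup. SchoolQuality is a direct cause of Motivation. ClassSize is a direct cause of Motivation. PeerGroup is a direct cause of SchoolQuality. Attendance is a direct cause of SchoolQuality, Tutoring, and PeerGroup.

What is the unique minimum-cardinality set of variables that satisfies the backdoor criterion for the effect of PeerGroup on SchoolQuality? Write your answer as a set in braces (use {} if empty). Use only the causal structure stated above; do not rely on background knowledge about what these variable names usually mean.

{Attendance}

Variables eligible for adjustment (non-descendants of PeerGroup, excluding PeerGroup and SchoolQuality): {Attendance, ClassSize, Tutoring}.
Backdoor paths from PeerGroup to SchoolQuality:
  P1: PeerGroup <- Attendance -> Tutoring -> ClassSize -> Motivation <- SchoolQuality
  P2: PeerGroup <- Attendance -> SchoolQuality
  P3: PeerGroup <- Tutoring <- Attendance -> SchoolQuality
  P4: PeerGroup <- Tutoring -> ClassSize -> Motivation <- SchoolQuality
The empty set is not sufficient: P2 (PeerGroup <- Attendance -> SchoolQuality) has no collider blocking it and no conditioned non-collider, so it is open.
Try {Attendance}:
  P1: blocked at fork node Attendance ∈ conditioning set.
  P2: blocked at fork node Attendance ∈ conditioning set.
  P3: blocked at fork node Attendance ∈ conditioning set.
  P4: blocked at collider Motivation (neither it nor any descendant is in the conditioning set).
{Attendance} contains no descendant of PeerGroup and blocks every backdoor path.
No other singleton works — e.g. {Tutoring} leaves P2 open — so {Attendance} is the unique smallest valid adjustment set.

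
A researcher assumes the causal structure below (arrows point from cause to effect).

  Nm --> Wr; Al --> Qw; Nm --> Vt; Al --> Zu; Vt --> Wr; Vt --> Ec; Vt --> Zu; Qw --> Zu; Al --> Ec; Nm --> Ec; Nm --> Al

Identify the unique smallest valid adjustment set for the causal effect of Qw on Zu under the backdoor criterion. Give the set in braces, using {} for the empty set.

{Al}

Variables eligible for adjustment (non-descendants of Qw, excluding Qw and Zu): {Al, Ec, Nm, Vt, Wr}.
Backdoor paths from Qw to Zu:
  P1: Qw <- Al <- Nm -> Vt -> Zu
  P2: Qw <- Al <- Nm -> Wr <- Vt -> Zu
  P3: Qw <- Al <- Nm -> Ec <- Vt -> Zu
  P4: Qw <- Al -> Zu
  P5: Qw <- Al -> Ec <- Nm -> Vt -> Zu
  P6: Qw <- Al -> Ec <- Nm -> Wr <- Vt -> Zu
  P7: Qw <- Al -> Ec <- Vt -> Zu
The empty set is not sufficient: P1 (Qw <- Al <- Nm -> Vt -> Zu) has no collider blocking it and no conditioned non-collider, so it is open.
Try {Al}:
  P1: blocked at chain node Al ∈ conditioning set.
  P2: blocked at chain node Al ∈ conditioning set.
  P3: blocked at chain node Al ∈ conditioning set.
  P4: blocked at fork node Al ∈ conditioning set.
  P5: blocked at fork node Al ∈ conditioning set.
  P6: blocked at fork node Al ∈ conditioning set.
  P7: blocked at fork node Al ∈ conditioning set.
{Al} contains no descendant of Qw and blocks every backdoor path.
No other singleton works — e.g. {Nm} leaves P4 open — so {Al} is the unique smallest valid adjustment set.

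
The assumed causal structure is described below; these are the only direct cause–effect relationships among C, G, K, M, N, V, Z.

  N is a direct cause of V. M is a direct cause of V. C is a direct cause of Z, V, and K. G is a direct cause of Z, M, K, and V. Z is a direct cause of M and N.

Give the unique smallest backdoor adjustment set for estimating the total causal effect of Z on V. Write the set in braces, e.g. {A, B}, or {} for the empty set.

{C, G}

Variables eligible for adjustment (non-descendants of Z, excluding Z and V): {C, G, K}.
Backdoor paths from Z to V:
  P1: Z <- G -> M -> V
  P2: Z <- G -> V
  P3: Z <- G -> K <- C -> V
  P4: Z <- C -> V
  P5: Z <- C -> K <- G -> M -> V
  P6: Z <- C -> K <- G -> V
The empty set is not sufficient: P1 (Z <- G -> M -> V) has no collider blocking it and no conditioned non-collider, so it is open.
Try {C, G}:
  P1: blocked at fork node G ∈ conditioning set.
  P2: blocked at fork node G ∈ conditioning set.
  P3: blocked at fork node G ∈ conditioning set.
  P4: blocked at fork node C ∈ conditioning set.
  P5: blocked at fork node C ∈ conditioning set.
  P6: blocked at fork node C ∈ conditioning set.
{C, G} contains no descendant of Z and blocks every backdoor path.
Every element of {C, G} is needed (dropping C leaves P4 open; dropping G leaves P1 open), so no proper subset is valid.
Among all size-2 subsets of the eligible variables, only {C, G} blocks every backdoor path, so it is the unique smallest valid adjustment set.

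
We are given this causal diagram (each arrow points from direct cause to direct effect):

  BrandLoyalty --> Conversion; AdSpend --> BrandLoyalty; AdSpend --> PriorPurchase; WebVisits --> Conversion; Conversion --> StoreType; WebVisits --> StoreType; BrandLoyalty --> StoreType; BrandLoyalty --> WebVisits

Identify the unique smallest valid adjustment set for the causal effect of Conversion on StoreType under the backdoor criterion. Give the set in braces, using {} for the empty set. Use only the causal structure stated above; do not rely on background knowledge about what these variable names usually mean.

Variables eligible for adjustment (non-descendants of Conversion, excluding Conversion and StoreType): {AdSpend, BrandLoyalty, PriorPurchase, WebVisits}.
Backdoor paths from Conversion to StoreType:
  P1: Conversion <- BrandLoyalty -> WebVisits -> StoreType
  P2: Conversion <- BrandLoyalty -> StoreType
  P3: Conversion <- WebVisits <- BrandLoyalty -> StoreType
  P4: Conversion <- WebVisits -> StoreType
The empty set is not sufficient: P1 (Conversion <- BrandLoyalty -> WebVisits -> StoreType) has no collider blocking it and no conditioned non-collider, so it is open.
Try {BrandLoyalty, WebVisits}:
  P1: blocked at fork node BrandLoyalty ∈ conditioning set.
  P2: blocked at fork node BrandLoyalty ∈ conditioning set.
  P3: blocked at chain node WebVisits ∈ conditioning set.
  P4: blocked at fork node WebVisits ∈ conditioning set.
{BrandLoyalty, WebVisits} contains no descendant of Conversion and blocks every backdoor path.
Every element of {BrandLoyalty, WebVisits} is needed (dropping BrandLoyalty leaves P2 open; dropping WebVisits leaves P4 open), so no proper subset is valid.
Among all size-2 subsets of the eligible variables, only {BrandLoyalty, WebVisits} blocks every backdoor path, so it is the unique smallest valid adjustment set.

{BrandLoyalty, WebVisits}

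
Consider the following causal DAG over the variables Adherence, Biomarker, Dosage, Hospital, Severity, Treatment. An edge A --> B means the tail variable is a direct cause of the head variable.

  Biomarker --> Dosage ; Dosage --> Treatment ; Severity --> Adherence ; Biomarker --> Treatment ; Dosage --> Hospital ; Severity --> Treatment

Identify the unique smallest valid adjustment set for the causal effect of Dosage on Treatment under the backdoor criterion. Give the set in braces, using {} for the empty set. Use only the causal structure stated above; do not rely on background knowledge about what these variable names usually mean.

Variables eligible for adjustment (non-descendants of Dosage, excluding Dosage and Treatment): {Adherence, Biomarker, Severity}.
Backdoor paths from Dosage to Treatment:
  P1: Dosage <- Biomarker -> Treatment
The empty set is not sufficient: P1 (Dosage <- Biomarker -> Treatment) has no collider blocking it and no conditioned non-collider, so it is open.
Try {Biomarker}:
  P1: blocked at fork node Biomarker ∈ conditioning set.
{Biomarker} contains no descendant of Dosage and blocks every backdoor path.
No other singleton works — e.g. {Severity} leaves P1 open — so {Biomarker} is the unique smallest valid adjustment set.

{Biomarker}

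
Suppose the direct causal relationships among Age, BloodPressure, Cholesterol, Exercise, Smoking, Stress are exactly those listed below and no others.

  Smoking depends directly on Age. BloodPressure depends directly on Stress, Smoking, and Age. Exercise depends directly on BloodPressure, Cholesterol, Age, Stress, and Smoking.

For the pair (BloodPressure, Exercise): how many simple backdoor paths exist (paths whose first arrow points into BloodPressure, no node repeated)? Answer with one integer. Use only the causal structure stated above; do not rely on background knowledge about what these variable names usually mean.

5

A backdoor path from BloodPressure to Exercise is any simple undirected path whose first edge points into BloodPressure (i.e. leaves BloodPressure via a parent).
Parents of BloodPressure: {Age, Smoking, Stress}.
Enumerating:
  P1: BloodPressure <- Age -> Smoking -> Exercise
  P2: BloodPressure <- Age -> Exercise
  P3: BloodPressure <- Stress -> Exercise
  P4: BloodPressure <- Smoking <- Age -> Exercise
  P5: BloodPressure <- Smoking -> Exercise
That exhausts the simple backdoor paths. Count: 5.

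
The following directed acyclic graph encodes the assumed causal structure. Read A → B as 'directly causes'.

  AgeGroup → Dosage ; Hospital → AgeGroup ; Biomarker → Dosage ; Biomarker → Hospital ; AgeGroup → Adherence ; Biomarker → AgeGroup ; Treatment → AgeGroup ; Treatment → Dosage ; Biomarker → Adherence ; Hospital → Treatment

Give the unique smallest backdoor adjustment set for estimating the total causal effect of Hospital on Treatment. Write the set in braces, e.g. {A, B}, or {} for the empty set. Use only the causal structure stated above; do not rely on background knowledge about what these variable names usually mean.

{}

Variables eligible for adjustment (non-descendants of Hospital, excluding Hospital and Treatment): {Biomarker}.
Backdoor paths from Hospital to Treatment:
  P1: Hospital <- Biomarker -> AgeGroup <- Treatment
  P2: Hospital <- Biomarker -> AgeGroup -> Dosage <- Treatment
  P3: Hospital <- Biomarker -> Dosage <- Treatment
  P4: Hospital <- Biomarker -> Dosage <- AgeGroup <- Treatment
  P5: Hospital <- Biomarker -> Adherence <- AgeGroup <- Treatment
  P6: Hospital <- Biomarker -> Adherence <- AgeGroup -> Dosage <- Treatment
Each backdoor path contains an unconditioned collider, so every path is already blocked with the empty conditioning set:
  P1: blocked at collider AgeGroup (neither it nor any descendant is in the conditioning set).
  P2: blocked at collider Dosage (neither it nor any descendant is in the conditioning set).
  P3: blocked at collider Dosage (neither it nor any descendant is in the conditioning set).
  P4: blocked at collider Dosage (neither it nor any descendant is in the conditioning set).
  P5: blocked at collider Adherence (neither it nor any descendant is in the conditioning set).
  P6: blocked at collider Adherence (neither it nor any descendant is in the conditioning set).
The empty set is therefore the unique smallest valid set.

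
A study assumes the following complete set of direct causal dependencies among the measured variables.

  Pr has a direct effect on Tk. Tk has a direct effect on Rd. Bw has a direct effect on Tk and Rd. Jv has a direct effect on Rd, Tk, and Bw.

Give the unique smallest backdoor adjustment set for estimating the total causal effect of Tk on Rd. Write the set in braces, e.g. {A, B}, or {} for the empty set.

Variables eligible for adjustment (non-descendants of Tk, excluding Tk and Rd): {Bw, Jv, Pr}.
Backdoor paths from Tk to Rd:
  P1: Tk <- Jv -> Bw -> Rd
  P2: Tk <- Jv -> Rd
  P3: Tk <- Bw <- Jv -> Rd
  P4: Tk <- Bw -> Rd
The empty set is not sufficient: P1 (Tk <- Jv -> Bw -> Rd) has no collider blocking it and no conditioned non-collider, so it is open.
Try {Bw, Jv}:
  P1: blocked at fork node Jv ∈ conditioning set.
  P2: blocked at fork node Jv ∈ conditioning set.
  P3: blocked at chain node Bw ∈ conditioning set.
  P4: blocked at fork node Bw ∈ conditioning set.
{Bw, Jv} contains no descendant of Tk and blocks every backdoor path.
Every element of {Bw, Jv} is needed (dropping Bw leaves P4 open; dropping Jv leaves P2 open), so no proper subset is valid.
Among all size-2 subsets of the eligible variables, only {Bw, Jv} blocks every backdoor path, so it is the unique smallest valid adjustment set.

{Bw, Jv}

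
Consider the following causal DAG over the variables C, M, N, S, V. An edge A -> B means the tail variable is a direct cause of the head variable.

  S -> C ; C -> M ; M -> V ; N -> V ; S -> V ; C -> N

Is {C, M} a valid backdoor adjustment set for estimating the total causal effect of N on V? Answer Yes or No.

Backdoor paths from N to V (paths whose first edge points into N):
  P1: N <- C <- S -> V
  P2: N <- C -> M -> V
Condition 1 (no descendant of N in the set): holds — descendants of N are {V}; none are in {C, M}.
Condition 2 (every backdoor path blocked by {C, M}):
  P1: blocked at chain node C ∈ conditioning set.
  P2: blocked at fork node C ∈ conditioning set.
{C, M} satisfies the backdoor criterion.

Yes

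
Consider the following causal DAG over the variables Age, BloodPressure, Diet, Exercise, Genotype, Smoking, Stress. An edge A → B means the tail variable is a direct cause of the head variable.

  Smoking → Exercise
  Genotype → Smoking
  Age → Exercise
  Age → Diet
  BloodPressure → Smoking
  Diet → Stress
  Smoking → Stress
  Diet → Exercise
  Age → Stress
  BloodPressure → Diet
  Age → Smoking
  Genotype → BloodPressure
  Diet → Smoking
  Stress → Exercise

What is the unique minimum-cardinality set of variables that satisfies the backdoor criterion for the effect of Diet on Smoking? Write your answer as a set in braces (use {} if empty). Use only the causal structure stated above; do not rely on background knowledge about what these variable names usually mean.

{Age, BloodPressure}

Variables eligible for adjustment (non-descendants of Diet, excluding Diet and Smoking): {Age, BloodPressure, Genotype}.
Backdoor paths from Diet to Smoking:
  P1: Diet <- Age -> Smoking
  P2: Diet <- Age -> Stress <- Smoking
  P3: Diet <- Age -> Stress -> Exercise <- Smoking
  P4: Diet <- Age -> Exercise <- Smoking
  P5: Diet <- Age -> Exercise <- Stress <- Smoking
  P6: Diet <- BloodPressure <- Genotype -> Smoking
  P7: Diet <- BloodPressure -> Smoking
The empty set is not sufficient: P1 (Diet <- Age -> Smoking) has no collider blocking it and no conditioned non-collider, so it is open.
Try {Age, BloodPressure}:
  P1: blocked at fork node Age ∈ conditioning set.
  P2: blocked at fork node Age ∈ conditioning set.
  P3: blocked at fork node Age ∈ conditioning set.
  P4: blocked at fork node Age ∈ conditioning set.
  P5: blocked at fork node Age ∈ conditioning set.
  P6: blocked at chain node BloodPressure ∈ conditioning set.
  P7: blocked at fork node BloodPressure ∈ conditioning set.
{Age, BloodPressure} contains no descendant of Diet and blocks every backdoor path.
Every element of {Age, BloodPressure} is needed (dropping Age leaves P1 open; dropping BloodPressure leaves P6 open), so no proper subset is valid.
Among all size-2 subsets of the eligible variables, only {Age, BloodPressure} blocks every backdoor path, so it is the unique smallest valid adjustment set.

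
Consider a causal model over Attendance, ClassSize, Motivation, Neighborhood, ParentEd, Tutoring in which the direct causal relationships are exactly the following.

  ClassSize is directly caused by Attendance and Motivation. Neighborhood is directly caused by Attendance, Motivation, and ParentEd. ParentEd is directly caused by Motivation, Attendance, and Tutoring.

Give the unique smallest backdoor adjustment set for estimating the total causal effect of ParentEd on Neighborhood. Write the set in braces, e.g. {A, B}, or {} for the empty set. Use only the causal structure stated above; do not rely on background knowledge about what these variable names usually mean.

Variables eligible for adjustment (non-descendants of ParentEd, excluding ParentEd and Neighborhood): {Attendance, ClassSize, Motivation, Tutoring}.
Backdoor paths from ParentEd to Neighborhood:
  P1: ParentEd <- Motivation -> ClassSize <- Attendance -> Neighborhood
  P2: ParentEd <- Motivation -> Neighborhood
  P3: ParentEd <- Attendance -> ClassSize <- Motivation -> Neighborhood
  P4: ParentEd <- Attendance -> Neighborhood
The empty set is not sufficient: P2 (ParentEd <- Motivation -> Neighborhood) has no collider blocking it and no conditioned non-collider, so it is open.
Try {Attendance, Motivation}:
  P1: blocked at fork node Motivation ∈ conditioning set.
  P2: blocked at fork node Motivation ∈ conditioning set.
  P3: blocked at fork node Attendance ∈ conditioning set.
  P4: blocked at fork node Attendance ∈ conditioning set.
{Attendance, Motivation} contains no descendant of ParentEd and blocks every backdoor path.
Every element of {Attendance, Motivation} is needed (dropping Attendance leaves P4 open; dropping Motivation leaves P2 open), so no proper subset is valid.
Among all size-2 subsets of the eligible variables, only {Attendance, Motivation} blocks every backdoor path, so it is the unique smallest valid adjustment set.

{Attendance, Motivation}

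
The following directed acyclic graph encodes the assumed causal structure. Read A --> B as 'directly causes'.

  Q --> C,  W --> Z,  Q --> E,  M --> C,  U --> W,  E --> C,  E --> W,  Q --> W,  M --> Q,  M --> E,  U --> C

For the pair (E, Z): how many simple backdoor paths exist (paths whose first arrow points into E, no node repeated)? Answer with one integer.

A backdoor path from E to Z is any simple undirected path whose first edge points into E (i.e. leaves E via a parent).
Parents of E: {M, Q}.
Enumerating:
  P1: E <- M -> Q -> W -> Z
  P2: E <- M -> Q -> C <- U -> W -> Z
  P3: E <- M -> C <- Q -> W -> Z
  P4: E <- M -> C <- U -> W -> Z
  P5: E <- Q <- M -> C <- U -> W -> Z
  P6: E <- Q -> W -> Z
  P7: E <- Q -> C <- U -> W -> Z
That exhausts the simple backdoor paths. Count: 7.

7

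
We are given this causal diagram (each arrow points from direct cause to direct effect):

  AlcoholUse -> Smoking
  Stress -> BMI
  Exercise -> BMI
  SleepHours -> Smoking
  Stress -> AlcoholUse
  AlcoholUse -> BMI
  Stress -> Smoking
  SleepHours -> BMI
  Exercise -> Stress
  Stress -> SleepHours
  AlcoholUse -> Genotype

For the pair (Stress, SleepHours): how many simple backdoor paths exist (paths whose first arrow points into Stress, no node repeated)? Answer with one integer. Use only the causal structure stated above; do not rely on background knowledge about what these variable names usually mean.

A backdoor path from Stress to SleepHours is any simple undirected path whose first edge points into Stress (i.e. leaves Stress via a parent).
Parents of Stress: {Exercise}.
Enumerating:
  P1: Stress <- Exercise -> BMI <- AlcoholUse -> Smoking <- SleepHours
  P2: Stress <- Exercise -> BMI <- SleepHours
That exhausts the simple backdoor paths. Count: 2.

2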